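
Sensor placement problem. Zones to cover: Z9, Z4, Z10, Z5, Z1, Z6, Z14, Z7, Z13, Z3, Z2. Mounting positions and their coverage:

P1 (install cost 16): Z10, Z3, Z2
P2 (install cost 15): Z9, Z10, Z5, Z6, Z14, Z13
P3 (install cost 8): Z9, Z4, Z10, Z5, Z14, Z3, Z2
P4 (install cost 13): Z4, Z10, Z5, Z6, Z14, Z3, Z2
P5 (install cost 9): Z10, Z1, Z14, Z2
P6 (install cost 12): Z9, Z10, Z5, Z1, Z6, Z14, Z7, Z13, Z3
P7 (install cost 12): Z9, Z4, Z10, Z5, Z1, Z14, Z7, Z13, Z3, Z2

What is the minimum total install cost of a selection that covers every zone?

20

P3, P6 cover every zone at install cost 8 + 12 = 20.
Any cover uses at least 2 sensor positions; among all covering selections none totals below 20.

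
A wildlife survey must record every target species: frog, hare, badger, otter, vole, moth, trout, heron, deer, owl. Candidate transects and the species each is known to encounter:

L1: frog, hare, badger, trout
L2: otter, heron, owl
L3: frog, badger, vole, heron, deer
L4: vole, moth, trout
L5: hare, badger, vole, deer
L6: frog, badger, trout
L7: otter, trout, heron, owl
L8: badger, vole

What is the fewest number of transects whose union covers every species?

4

L1, L2, L3, L4 together cover {frog, hare, badger, otter, vole, moth, trout, heron, deer, owl} — every species.
No 3 of the 8 transects cover everything (all 56 triples fall short), so 4 is minimum.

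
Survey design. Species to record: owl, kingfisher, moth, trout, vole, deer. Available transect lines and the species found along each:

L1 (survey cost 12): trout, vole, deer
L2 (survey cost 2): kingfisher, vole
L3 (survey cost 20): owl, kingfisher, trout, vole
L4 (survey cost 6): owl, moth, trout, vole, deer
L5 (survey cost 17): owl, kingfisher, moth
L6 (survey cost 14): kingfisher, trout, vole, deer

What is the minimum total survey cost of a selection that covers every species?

L2, L4 cover every species at survey cost 2 + 6 = 8.
Any cover uses at least 2 transects; among all covering selections none totals below 8.

8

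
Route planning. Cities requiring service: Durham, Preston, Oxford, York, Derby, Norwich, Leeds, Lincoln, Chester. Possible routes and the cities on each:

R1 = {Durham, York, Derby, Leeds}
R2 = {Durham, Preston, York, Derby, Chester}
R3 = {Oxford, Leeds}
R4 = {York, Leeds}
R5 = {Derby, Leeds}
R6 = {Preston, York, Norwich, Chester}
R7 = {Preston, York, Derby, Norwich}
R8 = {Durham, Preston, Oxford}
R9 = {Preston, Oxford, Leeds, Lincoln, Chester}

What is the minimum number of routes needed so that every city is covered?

3

R1, R6, R9 together cover {Durham, Preston, Oxford, York, Derby, Norwich, Leeds, Lincoln, Chester} — every city.
No 2 of the 9 routes cover everything (all 36 pairs fall short), so 3 is minimum.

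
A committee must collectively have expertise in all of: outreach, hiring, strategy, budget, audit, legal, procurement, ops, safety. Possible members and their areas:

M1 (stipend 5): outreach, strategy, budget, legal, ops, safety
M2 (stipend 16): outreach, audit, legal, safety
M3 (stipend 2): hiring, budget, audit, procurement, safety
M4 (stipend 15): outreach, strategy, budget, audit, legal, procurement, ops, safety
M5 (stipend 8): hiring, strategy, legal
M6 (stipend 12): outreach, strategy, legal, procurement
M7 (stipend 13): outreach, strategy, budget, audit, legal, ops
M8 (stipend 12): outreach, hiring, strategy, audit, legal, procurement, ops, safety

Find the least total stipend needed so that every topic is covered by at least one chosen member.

M1, M3 cover every topic at stipend 5 + 2 = 7.
Any cover uses at least 2 members; among all covering selections none totals below 7.

7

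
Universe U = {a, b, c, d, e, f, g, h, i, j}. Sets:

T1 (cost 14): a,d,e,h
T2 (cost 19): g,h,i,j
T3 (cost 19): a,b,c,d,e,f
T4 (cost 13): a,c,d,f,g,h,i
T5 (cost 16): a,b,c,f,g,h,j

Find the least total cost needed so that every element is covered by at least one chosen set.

38

T2, T3 cover every element at cost 19 + 19 = 38.
Any cover uses at least 2 sets; among all covering selections none totals below 38.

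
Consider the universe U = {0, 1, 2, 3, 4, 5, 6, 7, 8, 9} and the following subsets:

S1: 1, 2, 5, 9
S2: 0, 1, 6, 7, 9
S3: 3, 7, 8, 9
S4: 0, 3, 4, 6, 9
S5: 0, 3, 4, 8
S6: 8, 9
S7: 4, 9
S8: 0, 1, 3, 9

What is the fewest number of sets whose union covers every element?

3

S1, S2, S5 together cover {0, 1, 2, 3, 4, 5, 6, 7, 8, 9} — every element.
No 2 of the 8 sets cover everything (all 28 pairs fall short), so 3 is minimum.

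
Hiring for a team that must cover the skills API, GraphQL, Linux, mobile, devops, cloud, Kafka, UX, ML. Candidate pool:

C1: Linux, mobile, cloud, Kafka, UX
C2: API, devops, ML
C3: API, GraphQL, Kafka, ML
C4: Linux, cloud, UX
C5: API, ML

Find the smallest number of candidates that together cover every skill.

3

C1, C2, C3 together cover {API, GraphQL, Linux, mobile, devops, cloud, Kafka, UX, ML} — every skill.
No 2 of the 5 candidates cover everything (all 10 pairs fall short), so 3 is minimum.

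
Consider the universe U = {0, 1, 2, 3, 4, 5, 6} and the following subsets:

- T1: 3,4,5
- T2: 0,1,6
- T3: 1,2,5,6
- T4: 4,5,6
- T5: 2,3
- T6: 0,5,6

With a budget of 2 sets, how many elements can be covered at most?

6

Choosing T1, T2 covers {0, 1, 3, 4, 5, 6} — 6 elements.
No choice of 2 sets does better; here 2 is left uncovered.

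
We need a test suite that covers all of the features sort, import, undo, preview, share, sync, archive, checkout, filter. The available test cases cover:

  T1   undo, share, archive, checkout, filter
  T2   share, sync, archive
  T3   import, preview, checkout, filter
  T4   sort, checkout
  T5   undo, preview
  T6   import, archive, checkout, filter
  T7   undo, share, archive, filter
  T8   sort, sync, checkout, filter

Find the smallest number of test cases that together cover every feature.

3

T1, T3, T8 together cover {sort, import, undo, preview, share, sync, archive, checkout, filter} — every feature.
No 2 of the 8 test cases cover everything (all 28 pairs fall short), so 3 is minimum.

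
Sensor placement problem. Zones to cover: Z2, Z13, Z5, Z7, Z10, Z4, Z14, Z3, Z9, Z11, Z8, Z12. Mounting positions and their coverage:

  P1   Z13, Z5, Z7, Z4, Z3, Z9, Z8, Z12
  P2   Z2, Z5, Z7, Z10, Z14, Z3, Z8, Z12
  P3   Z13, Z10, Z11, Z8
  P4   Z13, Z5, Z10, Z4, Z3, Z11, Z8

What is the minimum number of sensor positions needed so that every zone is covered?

P1, P2, P3 together cover {Z2, Z13, Z5, Z7, Z10, Z4, Z14, Z3, Z9, Z11, Z8, Z12} — every zone.
No 2 of the 4 sensor positions cover everything (all 6 pairs fall short), so 3 is minimum.

3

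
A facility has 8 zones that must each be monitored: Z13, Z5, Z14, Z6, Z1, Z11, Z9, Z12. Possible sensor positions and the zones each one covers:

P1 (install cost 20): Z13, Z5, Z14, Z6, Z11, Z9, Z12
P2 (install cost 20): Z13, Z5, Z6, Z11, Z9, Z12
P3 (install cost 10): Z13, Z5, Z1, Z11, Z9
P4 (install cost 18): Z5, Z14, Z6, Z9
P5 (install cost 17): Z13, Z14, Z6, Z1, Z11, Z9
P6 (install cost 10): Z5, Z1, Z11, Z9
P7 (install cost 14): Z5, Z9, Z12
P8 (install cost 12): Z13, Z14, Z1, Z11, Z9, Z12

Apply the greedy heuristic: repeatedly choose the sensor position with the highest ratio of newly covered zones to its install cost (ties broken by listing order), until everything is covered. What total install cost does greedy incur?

Pick 1: P3 adds 5 new (Z13, Z5, Z1, Z11, Z9) at install cost 10 (ratio 5/10).
Pick 2: P8 adds 2 new (Z14, Z12) at install cost 12 (ratio 2/12).
Pick 3: P5 adds 1 new (Z6) at install cost 17 (ratio 1/17).
Greedy total install cost: 10 + 12 + 17 = 39. (The true optimum is 30, so greedy overshoots here.)

39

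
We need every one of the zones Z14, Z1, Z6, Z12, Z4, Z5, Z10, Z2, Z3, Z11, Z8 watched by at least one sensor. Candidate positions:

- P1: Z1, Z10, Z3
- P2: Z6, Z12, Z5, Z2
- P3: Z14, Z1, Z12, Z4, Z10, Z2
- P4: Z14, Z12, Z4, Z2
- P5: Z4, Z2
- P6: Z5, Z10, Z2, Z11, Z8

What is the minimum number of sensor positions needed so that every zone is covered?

P1, P2, P3, P6 together cover {Z14, Z1, Z6, Z12, Z4, Z5, Z10, Z2, Z3, Z11, Z8} — every zone.
No 3 of the 6 sensor positions cover everything (all 20 triples fall short), so 4 is minimum.

4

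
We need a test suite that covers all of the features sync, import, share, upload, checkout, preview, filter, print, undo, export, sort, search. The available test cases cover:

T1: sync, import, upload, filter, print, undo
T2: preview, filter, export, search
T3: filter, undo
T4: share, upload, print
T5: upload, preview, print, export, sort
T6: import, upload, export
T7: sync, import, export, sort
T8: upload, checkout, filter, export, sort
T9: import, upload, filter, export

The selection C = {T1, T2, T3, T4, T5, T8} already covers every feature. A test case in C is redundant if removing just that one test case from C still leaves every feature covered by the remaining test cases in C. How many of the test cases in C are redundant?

2

Drop T1: sync, import uncovered — not redundant.
Drop T2: search uncovered — not redundant.
Drop T3: the rest still cover every feature — redundant.
Drop T4: share uncovered — not redundant.
Drop T5: the rest still cover every feature — redundant.
Drop T8: checkout uncovered — not redundant.
2 redundant: T3, T5.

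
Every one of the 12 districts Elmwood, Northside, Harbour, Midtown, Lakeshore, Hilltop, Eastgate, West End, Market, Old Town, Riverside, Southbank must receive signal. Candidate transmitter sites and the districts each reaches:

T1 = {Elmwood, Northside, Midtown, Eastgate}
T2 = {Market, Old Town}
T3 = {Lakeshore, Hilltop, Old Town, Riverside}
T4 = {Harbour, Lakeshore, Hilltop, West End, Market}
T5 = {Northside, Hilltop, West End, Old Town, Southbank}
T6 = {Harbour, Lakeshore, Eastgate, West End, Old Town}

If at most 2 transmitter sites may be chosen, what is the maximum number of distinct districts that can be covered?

Choosing T1, T4 covers {Elmwood, Northside, Harbour, Midtown, Lakeshore, Hilltop, Eastgate, West End, Market} — 9 districts.
No choice of 2 transmitter sites does better; here Old Town, Riverside, Southbank are left uncovered.

9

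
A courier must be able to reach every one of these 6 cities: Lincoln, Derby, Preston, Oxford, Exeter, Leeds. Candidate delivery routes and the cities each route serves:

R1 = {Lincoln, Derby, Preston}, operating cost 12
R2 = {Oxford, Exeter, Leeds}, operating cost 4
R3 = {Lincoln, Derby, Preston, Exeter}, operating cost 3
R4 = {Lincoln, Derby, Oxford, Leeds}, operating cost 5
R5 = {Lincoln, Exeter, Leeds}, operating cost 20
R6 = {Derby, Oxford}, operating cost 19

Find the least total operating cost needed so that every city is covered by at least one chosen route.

R2, R3 cover every city at operating cost 4 + 3 = 7.
Any cover uses at least 2 routes; among all covering selections none totals below 7.

7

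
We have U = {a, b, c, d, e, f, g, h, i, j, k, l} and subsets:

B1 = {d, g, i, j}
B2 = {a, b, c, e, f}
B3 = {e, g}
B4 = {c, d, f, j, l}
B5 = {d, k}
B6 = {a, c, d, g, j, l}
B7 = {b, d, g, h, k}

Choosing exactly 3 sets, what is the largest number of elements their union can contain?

Choosing B1, B2, B7 covers {a, b, c, d, e, f, g, h, i, j, k} — 11 elements.
No choice of 3 sets does better; here l is left uncovered.

11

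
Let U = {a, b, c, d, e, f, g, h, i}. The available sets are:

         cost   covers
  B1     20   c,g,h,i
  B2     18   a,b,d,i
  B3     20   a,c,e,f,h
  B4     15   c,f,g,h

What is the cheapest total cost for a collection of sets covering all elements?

B2, B3, B4 cover every element at cost 18 + 20 + 15 = 53.
Any cover uses at least 3 sets; among all covering selections none totals below 53.

53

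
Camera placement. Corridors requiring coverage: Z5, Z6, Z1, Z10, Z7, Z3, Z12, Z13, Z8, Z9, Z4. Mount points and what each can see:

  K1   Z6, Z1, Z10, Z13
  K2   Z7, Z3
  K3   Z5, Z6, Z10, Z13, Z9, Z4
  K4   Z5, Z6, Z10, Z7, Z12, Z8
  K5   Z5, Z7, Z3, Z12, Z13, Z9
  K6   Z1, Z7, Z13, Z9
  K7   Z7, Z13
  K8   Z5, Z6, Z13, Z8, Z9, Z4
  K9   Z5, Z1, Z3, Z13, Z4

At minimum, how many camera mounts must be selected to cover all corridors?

K1, K5, K8 together cover {Z5, Z6, Z1, Z10, Z7, Z3, Z12, Z13, Z8, Z9, Z4} — every corridor.
No 2 of the 9 camera mounts cover everything (all 36 pairs fall short), so 3 is minimum.

3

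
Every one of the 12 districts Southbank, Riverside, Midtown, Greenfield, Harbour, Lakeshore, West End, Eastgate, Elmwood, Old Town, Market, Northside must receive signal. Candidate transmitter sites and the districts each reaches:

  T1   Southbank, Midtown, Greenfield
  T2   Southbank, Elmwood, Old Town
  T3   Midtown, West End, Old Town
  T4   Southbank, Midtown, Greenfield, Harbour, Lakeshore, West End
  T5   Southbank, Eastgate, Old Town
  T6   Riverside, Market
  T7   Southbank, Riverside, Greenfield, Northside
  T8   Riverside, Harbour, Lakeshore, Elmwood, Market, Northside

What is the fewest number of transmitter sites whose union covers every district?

3

T4, T5, T8 together cover {Southbank, Riverside, Midtown, Greenfield, Harbour, Lakeshore, West End, Eastgate, Elmwood, Old Town, Market, Northside} — every district.
No 2 of the 8 transmitter sites cover everything (all 28 pairs fall short), so 3 is minimum.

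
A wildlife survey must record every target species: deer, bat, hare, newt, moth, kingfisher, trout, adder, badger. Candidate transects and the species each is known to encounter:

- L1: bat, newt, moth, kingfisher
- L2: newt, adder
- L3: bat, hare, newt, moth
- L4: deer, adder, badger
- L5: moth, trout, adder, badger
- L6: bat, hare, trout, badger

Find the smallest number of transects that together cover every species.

L1, L4, L6 together cover {deer, bat, hare, newt, moth, kingfisher, trout, adder, badger} — every species.
No 2 of the 6 transects cover everything (all 15 pairs fall short), so 3 is minimum.

3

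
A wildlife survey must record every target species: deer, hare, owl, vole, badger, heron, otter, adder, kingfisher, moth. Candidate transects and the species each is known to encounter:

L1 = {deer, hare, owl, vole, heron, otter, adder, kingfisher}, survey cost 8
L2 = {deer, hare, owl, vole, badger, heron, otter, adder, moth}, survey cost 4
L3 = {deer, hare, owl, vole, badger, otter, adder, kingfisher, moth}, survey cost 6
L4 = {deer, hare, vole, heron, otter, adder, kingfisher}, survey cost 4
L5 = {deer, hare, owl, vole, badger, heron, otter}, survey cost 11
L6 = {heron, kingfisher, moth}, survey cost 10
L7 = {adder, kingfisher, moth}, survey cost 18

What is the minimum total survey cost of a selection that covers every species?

8

L2, L4 cover every species at survey cost 4 + 4 = 8.
Any cover uses at least 2 transects; among all covering selections none totals below 8.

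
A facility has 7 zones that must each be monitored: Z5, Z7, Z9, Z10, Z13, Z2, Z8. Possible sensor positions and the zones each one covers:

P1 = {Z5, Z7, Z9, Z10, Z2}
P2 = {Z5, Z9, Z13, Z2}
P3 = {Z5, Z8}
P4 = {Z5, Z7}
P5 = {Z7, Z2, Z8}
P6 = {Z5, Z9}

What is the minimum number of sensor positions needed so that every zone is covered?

3

P1, P2, P3 together cover {Z5, Z7, Z9, Z10, Z13, Z2, Z8} — every zone.
No 2 of the 6 sensor positions cover everything (all 15 pairs fall short), so 3 is minimum.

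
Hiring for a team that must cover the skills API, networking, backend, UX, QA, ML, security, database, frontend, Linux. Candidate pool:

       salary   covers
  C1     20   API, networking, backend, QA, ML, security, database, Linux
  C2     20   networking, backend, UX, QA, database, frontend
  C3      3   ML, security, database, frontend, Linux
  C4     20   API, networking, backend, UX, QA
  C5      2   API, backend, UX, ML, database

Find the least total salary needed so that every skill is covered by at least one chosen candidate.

23

C3, C4 cover every skill at salary 3 + 20 = 23.
Any cover uses at least 2 candidates; among all covering selections none totals below 23.
Greedy by coverage-per-salary would pick C5, C3, C1 for 25 — worse than the optimum 23.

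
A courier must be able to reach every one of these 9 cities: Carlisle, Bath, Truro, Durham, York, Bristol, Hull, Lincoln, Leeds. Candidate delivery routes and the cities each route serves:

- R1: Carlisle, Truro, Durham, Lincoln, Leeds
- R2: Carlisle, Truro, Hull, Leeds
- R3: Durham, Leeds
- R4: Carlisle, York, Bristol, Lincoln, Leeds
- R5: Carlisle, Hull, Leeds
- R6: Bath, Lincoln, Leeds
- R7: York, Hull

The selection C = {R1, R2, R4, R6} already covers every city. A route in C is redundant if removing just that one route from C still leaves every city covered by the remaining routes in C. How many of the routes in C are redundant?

0

Drop R1: Durham uncovered — not redundant.
Drop R2: Hull uncovered — not redundant.
Drop R4: York, Bristol uncovered — not redundant.
Drop R6: Bath uncovered — not redundant.
None of the routes in C is redundant.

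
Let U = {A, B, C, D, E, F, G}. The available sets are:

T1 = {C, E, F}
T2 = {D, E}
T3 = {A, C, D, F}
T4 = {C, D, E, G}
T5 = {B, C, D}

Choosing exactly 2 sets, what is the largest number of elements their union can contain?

6

Choosing T3, T4 covers {A, C, D, E, F, G} — 6 elements.
No choice of 2 sets does better; here B is left uncovered.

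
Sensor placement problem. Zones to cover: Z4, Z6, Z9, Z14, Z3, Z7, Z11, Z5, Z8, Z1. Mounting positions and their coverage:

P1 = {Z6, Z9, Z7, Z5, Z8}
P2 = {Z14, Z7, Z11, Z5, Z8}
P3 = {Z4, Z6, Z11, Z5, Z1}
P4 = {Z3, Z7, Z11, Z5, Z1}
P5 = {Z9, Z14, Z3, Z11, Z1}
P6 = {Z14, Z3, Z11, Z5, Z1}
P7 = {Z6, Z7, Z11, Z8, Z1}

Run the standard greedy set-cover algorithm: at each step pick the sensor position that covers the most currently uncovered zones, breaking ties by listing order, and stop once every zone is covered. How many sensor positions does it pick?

3

Pick 1: P1 covers 5 new zones (Z6, Z9, Z7, Z5, Z8).
Pick 2: P5 covers 4 new zones (Z14, Z3, Z11, Z1).
Pick 3: P3 covers 1 new zones (Z4).
Greedy uses 3 sensor positions.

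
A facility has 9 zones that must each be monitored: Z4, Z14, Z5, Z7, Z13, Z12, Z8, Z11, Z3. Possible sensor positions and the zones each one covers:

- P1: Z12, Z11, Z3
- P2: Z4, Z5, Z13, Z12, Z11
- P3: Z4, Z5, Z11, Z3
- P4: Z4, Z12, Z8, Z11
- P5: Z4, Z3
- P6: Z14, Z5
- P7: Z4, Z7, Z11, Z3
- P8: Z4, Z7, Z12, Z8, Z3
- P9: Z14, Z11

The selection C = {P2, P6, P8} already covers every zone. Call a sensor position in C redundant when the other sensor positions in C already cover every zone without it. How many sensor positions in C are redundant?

0

Drop P2: Z13, Z11 uncovered — not redundant.
Drop P6: Z14 uncovered — not redundant.
Drop P8: Z7, Z8, Z3 uncovered — not redundant.
None of the sensor positions in C is redundant.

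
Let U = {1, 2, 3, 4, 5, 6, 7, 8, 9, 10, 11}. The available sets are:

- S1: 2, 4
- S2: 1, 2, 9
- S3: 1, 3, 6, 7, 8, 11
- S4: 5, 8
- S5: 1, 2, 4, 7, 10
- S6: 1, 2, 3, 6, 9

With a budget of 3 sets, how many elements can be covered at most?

Choosing S2, S3, S5 covers {1, 2, 3, 4, 6, 7, 8, 9, 10, 11} — 10 elements.
No choice of 3 sets does better; here 5 is left uncovered.

10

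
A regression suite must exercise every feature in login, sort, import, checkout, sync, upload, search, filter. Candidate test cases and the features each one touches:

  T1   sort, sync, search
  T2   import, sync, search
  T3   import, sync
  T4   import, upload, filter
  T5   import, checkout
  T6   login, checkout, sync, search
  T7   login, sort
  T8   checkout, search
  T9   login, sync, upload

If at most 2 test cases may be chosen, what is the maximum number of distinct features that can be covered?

Choosing T4, T6 covers {login, import, checkout, sync, upload, search, filter} — 7 features.
No choice of 2 test cases does better; here sort is left uncovered.

7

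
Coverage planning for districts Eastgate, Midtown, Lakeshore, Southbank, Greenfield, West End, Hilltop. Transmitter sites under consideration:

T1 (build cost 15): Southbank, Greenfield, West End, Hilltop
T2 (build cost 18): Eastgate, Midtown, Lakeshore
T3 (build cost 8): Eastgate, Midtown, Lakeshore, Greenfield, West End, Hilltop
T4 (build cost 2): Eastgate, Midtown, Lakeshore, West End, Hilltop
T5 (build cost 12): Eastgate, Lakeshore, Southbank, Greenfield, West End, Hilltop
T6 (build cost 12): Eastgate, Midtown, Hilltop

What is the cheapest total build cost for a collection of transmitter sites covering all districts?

T4, T5 cover every district at build cost 2 + 12 = 14.
Any cover uses at least 2 transmitter sites; among all covering selections none totals below 14.

14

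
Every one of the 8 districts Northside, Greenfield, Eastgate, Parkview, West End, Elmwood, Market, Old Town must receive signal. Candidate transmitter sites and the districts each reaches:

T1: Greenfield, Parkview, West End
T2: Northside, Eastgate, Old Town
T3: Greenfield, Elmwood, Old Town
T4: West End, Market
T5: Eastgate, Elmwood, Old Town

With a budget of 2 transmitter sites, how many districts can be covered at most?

6

Choosing T1, T2 covers {Northside, Greenfield, Eastgate, Parkview, West End, Old Town} — 6 districts.
No choice of 2 transmitter sites does better; here Elmwood, Market are left uncovered.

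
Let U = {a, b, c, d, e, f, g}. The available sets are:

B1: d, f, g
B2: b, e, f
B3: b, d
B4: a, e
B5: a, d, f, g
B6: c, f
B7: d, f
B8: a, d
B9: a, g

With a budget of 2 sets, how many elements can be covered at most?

Choosing B2, B5 covers {a, b, d, e, f, g} — 6 elements.
No choice of 2 sets does better; here c is left uncovered.

6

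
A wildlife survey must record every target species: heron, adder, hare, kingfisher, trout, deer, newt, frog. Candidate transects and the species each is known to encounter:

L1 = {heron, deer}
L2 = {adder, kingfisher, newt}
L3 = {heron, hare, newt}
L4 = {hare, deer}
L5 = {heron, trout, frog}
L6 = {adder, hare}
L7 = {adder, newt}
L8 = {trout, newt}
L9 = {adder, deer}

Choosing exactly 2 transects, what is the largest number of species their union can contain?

Choosing L2, L5 covers {heron, adder, kingfisher, trout, newt, frog} — 6 species.
No choice of 2 transects does better; here hare, deer are left uncovered.

6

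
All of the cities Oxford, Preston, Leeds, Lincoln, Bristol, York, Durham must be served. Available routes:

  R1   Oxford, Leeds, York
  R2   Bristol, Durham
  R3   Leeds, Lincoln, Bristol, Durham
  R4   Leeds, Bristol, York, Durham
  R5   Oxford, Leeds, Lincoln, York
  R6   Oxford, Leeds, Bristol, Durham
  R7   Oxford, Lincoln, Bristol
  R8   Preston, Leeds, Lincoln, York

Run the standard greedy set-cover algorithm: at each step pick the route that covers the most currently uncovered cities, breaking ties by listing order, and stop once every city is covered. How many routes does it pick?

Pick 1: R3 covers 4 new cities (Leeds, Lincoln, Bristol, Durham).
Pick 2: R1 covers 2 new cities (Oxford, York).
Pick 3: R8 covers 1 new cities (Preston).
Greedy uses 3 routes. (The true minimum is 2.)

3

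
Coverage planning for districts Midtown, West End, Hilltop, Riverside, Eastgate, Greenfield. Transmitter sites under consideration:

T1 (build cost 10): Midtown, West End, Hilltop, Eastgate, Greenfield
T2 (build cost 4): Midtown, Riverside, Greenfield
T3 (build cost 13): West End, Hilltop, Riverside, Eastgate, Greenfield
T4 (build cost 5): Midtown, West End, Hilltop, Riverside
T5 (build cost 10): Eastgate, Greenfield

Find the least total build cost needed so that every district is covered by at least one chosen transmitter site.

T1, T2 cover every district at build cost 10 + 4 = 14.
Any cover uses at least 2 transmitter sites; among all covering selections none totals below 14.
Greedy by coverage-per-build cost would pick T4, T2, T1 for 19 — worse than the optimum 14.

14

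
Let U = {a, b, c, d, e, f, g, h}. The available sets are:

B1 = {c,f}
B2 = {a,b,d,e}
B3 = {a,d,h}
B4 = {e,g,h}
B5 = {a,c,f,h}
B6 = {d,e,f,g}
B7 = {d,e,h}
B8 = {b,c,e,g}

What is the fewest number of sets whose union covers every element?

B1, B2, B4 together cover {a, b, c, d, e, f, g, h} — every element.
No 2 of the 8 sets cover everything (all 28 pairs fall short), so 3 is minimum.

3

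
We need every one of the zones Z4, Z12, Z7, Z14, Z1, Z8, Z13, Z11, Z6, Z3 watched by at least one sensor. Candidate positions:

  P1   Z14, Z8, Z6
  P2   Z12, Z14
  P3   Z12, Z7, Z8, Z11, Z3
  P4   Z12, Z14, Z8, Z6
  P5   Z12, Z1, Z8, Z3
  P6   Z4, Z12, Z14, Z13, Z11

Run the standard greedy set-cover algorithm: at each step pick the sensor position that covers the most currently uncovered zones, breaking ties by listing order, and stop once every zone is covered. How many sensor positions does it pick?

Pick 1: P3 covers 5 new zones (Z12, Z7, Z8, Z11, Z3).
Pick 2: P6 covers 3 new zones (Z4, Z14, Z13).
Pick 3: P1 covers 1 new zones (Z6).
Pick 4: P5 covers 1 new zones (Z1).
Greedy uses 4 sensor positions.

4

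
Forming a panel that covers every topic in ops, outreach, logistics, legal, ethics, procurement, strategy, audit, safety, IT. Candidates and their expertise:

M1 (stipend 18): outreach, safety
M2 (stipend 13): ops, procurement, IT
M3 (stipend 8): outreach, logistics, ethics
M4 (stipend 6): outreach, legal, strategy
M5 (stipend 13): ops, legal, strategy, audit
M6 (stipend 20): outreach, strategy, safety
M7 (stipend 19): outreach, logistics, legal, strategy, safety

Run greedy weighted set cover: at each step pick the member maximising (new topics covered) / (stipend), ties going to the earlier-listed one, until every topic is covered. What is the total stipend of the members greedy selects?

58

Pick 1: M4 adds 3 new (outreach, legal, strategy) at stipend 6 (ratio 3/6).
Pick 2: M3 adds 2 new (logistics, ethics) at stipend 8 (ratio 2/8).
Pick 3: M2 adds 3 new (ops, procurement, IT) at stipend 13 (ratio 3/13).
Pick 4: M5 adds 1 new (audit) at stipend 13 (ratio 1/13).
Pick 5: M1 adds 1 new (safety) at stipend 18 (ratio 1/18).
Greedy total stipend: 6 + 8 + 13 + 13 + 18 = 58. (The true optimum is 52, so greedy overshoots here.)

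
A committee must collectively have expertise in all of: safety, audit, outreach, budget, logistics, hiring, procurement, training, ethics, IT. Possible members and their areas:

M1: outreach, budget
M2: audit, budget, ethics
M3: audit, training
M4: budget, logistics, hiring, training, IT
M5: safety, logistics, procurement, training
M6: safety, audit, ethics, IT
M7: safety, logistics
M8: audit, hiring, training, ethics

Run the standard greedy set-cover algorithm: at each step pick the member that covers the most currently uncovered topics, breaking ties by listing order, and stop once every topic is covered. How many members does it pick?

Pick 1: M4 covers 5 new topics (budget, logistics, hiring, training, IT).
Pick 2: M6 covers 3 new topics (safety, audit, ethics).
Pick 3: M1 covers 1 new topics (outreach).
Pick 4: M5 covers 1 new topics (procurement).
Greedy uses 4 members.

4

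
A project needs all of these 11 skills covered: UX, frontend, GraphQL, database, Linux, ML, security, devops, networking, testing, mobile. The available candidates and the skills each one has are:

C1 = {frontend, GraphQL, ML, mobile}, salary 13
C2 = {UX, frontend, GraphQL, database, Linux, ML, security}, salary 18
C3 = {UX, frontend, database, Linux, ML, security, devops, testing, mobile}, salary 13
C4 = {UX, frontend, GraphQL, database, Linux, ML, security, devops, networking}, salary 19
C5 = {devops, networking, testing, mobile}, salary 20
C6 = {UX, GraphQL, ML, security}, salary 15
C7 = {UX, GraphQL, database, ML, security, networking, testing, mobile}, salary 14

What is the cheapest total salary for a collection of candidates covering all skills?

C3, C7 cover every skill at salary 13 + 14 = 27.
Any cover uses at least 2 candidates; among all covering selections none totals below 27.

27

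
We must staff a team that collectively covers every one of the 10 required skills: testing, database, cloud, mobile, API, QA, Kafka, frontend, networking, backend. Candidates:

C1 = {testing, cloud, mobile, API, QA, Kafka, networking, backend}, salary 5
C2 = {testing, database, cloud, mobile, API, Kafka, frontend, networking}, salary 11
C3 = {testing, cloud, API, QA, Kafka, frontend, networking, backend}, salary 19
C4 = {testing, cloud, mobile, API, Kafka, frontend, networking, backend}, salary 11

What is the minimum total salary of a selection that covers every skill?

16

C1, C2 cover every skill at salary 5 + 11 = 16.
Any cover uses at least 2 candidates; among all covering selections none totals below 16.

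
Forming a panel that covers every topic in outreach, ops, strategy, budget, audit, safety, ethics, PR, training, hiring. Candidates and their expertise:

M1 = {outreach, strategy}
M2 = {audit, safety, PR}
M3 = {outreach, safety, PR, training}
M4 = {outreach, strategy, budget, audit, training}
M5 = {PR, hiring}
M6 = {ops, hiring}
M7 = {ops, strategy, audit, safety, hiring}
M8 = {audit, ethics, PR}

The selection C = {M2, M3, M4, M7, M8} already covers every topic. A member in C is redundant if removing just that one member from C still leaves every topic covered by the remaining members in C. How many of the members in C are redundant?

Drop M2: the rest still cover every topic — redundant.
Drop M3: the rest still cover every topic — redundant.
Drop M4: budget uncovered — not redundant.
Drop M7: ops, hiring uncovered — not redundant.
Drop M8: ethics uncovered — not redundant.
2 redundant: M2, M3.

2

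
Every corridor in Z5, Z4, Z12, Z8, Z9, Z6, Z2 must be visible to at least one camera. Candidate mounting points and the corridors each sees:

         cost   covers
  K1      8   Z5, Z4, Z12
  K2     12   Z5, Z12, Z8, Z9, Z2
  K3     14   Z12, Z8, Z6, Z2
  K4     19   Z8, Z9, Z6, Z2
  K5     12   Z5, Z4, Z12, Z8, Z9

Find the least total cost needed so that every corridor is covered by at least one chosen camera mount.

K3, K5 cover every corridor at cost 14 + 12 = 26.
Any cover uses at least 2 camera mounts; among all covering selections none totals below 26.
Greedy by coverage-per-cost would pick K2, K1, K3 for 34 — worse than the optimum 26.

26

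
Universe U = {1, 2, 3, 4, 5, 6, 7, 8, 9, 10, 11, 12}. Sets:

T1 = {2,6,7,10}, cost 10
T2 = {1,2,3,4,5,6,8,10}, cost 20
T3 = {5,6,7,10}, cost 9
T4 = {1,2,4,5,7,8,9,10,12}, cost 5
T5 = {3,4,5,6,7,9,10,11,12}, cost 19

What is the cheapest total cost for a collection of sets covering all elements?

T4, T5 cover every element at cost 5 + 19 = 24.
Any cover uses at least 2 sets; among all covering selections none totals below 24.

24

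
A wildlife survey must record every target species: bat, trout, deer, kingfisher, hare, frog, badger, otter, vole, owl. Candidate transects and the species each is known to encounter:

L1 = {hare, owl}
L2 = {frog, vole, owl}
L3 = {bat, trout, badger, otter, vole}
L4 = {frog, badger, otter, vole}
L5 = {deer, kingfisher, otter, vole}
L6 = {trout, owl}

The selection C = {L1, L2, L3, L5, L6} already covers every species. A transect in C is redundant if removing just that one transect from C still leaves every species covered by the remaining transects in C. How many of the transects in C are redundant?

Drop L1: hare uncovered — not redundant.
Drop L2: frog uncovered — not redundant.
Drop L3: bat, badger uncovered — not redundant.
Drop L5: deer, kingfisher uncovered — not redundant.
Drop L6: the rest still cover every species — redundant.
1 redundant: L6.

1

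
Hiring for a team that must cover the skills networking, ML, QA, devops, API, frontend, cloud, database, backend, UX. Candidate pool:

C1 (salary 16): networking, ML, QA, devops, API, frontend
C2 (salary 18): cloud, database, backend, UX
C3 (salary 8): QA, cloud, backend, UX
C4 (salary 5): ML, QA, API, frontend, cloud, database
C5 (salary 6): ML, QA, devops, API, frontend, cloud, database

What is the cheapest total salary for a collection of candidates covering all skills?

C1, C3, C4 cover every skill at salary 16 + 8 + 5 = 29.
Any cover uses at least 2 candidates; among all covering selections none totals below 29.
Greedy by coverage-per-salary would pick C4, C3, C5, C1 for 35 — worse than the optimum 29.

29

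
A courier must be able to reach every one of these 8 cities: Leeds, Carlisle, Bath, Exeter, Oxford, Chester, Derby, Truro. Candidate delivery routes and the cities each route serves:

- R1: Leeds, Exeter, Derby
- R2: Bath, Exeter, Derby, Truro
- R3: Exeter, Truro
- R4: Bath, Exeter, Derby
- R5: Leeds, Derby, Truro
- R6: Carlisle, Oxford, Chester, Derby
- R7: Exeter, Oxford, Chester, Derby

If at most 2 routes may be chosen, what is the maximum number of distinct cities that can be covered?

Choosing R2, R6 covers {Carlisle, Bath, Exeter, Oxford, Chester, Derby, Truro} — 7 cities.
No choice of 2 routes does better; here Leeds is left uncovered.

7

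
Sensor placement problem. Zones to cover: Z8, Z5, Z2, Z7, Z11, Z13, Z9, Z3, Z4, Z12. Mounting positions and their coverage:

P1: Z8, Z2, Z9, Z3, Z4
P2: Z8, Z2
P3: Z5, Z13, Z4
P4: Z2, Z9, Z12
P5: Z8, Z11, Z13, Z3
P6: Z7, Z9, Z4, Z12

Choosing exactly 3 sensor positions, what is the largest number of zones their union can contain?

Choosing P1, P3, P6 covers {Z8, Z5, Z2, Z7, Z13, Z9, Z3, Z4, Z12} — 9 zones.
No choice of 3 sensor positions does better; here Z11 is left uncovered.

9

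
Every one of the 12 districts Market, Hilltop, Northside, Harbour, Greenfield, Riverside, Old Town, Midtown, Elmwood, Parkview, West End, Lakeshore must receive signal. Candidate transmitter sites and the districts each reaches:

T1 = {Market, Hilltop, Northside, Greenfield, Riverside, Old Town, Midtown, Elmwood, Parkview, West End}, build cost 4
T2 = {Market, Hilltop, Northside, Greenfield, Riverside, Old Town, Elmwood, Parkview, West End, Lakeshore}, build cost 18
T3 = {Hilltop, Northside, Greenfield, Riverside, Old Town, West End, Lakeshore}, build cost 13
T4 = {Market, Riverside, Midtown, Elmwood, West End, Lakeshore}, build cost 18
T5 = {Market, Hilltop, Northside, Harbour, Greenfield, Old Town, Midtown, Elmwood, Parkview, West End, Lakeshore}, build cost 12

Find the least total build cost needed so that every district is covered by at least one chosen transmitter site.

16

T1, T5 cover every district at build cost 4 + 12 = 16.
Any cover uses at least 2 transmitter sites; among all covering selections none totals below 16.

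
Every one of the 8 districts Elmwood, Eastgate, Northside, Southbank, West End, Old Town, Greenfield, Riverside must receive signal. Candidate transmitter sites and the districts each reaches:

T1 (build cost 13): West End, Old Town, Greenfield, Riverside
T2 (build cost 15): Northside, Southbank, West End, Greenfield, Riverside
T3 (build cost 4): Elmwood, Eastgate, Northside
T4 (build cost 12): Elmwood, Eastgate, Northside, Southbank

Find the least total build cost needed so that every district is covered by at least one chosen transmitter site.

T1, T4 cover every district at build cost 13 + 12 = 25.
Any cover uses at least 2 transmitter sites; among all covering selections none totals below 25.

25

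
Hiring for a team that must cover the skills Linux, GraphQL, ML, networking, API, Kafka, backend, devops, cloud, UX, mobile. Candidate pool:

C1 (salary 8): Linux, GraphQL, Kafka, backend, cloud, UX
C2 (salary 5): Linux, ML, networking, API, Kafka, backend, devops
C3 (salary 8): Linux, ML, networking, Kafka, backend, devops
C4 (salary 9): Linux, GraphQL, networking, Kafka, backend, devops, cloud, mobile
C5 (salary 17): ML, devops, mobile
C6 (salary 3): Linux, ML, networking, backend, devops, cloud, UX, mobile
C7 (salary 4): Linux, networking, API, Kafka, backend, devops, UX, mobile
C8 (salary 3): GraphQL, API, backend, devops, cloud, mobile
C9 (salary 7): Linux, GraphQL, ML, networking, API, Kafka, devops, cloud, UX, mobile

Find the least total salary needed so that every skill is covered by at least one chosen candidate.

C6, C9 cover every skill at salary 3 + 7 = 10.
Any cover uses at least 2 candidates; among all covering selections none totals below 10.

10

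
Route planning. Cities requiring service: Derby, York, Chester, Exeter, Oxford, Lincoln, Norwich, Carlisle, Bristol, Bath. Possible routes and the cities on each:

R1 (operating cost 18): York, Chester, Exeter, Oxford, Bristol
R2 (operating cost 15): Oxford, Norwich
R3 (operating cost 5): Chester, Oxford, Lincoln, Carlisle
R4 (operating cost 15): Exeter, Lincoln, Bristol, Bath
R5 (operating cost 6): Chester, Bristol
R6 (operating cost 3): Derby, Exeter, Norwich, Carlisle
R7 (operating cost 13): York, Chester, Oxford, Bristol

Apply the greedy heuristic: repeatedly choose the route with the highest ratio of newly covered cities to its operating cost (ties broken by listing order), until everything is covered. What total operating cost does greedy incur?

42

Pick 1: R6 adds 4 new (Derby, Exeter, Norwich, Carlisle) at operating cost 3 (ratio 4/3).
Pick 2: R3 adds 3 new (Chester, Oxford, Lincoln) at operating cost 5 (ratio 3/5).
Pick 3: R5 adds 1 new (Bristol) at operating cost 6 (ratio 1/6).
Pick 4: R7 adds 1 new (York) at operating cost 13 (ratio 1/13).
Pick 5: R4 adds 1 new (Bath) at operating cost 15 (ratio 1/15).
Greedy total operating cost: 3 + 5 + 6 + 13 + 15 = 42. (The true optimum is 31, so greedy overshoots here.)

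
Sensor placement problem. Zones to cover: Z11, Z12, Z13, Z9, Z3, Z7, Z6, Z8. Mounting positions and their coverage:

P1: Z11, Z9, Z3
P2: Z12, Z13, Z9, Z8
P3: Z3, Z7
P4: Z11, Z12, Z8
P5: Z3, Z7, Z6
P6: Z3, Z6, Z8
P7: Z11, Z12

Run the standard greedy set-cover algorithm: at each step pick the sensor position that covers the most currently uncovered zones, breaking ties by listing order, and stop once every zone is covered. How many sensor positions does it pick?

3

Pick 1: P2 covers 4 new zones (Z12, Z13, Z9, Z8).
Pick 2: P5 covers 3 new zones (Z3, Z7, Z6).
Pick 3: P1 covers 1 new zones (Z11).
Greedy uses 3 sensor positions.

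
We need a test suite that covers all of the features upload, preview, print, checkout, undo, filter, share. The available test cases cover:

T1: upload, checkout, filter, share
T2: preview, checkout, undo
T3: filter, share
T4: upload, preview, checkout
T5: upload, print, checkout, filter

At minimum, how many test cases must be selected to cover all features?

3

T1, T2, T5 together cover {upload, preview, print, checkout, undo, filter, share} — every feature.
No 2 of the 5 test cases cover everything (all 10 pairs fall short), so 3 is minimum.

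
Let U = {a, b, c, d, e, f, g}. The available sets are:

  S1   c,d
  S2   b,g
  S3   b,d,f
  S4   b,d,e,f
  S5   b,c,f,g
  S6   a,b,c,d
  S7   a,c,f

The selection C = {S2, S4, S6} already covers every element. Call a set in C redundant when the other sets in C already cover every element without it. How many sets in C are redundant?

Drop S2: g uncovered — not redundant.
Drop S4: e, f uncovered — not redundant.
Drop S6: a, c uncovered — not redundant.
None of the sets in C is redundant.

0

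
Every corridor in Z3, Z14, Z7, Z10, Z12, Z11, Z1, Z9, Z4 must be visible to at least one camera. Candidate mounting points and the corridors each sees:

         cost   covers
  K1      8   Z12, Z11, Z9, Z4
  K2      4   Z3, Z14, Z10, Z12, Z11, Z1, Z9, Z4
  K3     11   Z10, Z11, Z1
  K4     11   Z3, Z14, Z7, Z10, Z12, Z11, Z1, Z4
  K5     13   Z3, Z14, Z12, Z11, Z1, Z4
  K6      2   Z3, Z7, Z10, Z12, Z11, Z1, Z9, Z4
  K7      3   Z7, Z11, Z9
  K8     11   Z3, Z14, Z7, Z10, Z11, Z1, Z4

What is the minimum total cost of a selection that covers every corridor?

6

K2, K6 cover every corridor at cost 4 + 2 = 6.
Any cover uses at least 2 camera mounts; among all covering selections none totals below 6.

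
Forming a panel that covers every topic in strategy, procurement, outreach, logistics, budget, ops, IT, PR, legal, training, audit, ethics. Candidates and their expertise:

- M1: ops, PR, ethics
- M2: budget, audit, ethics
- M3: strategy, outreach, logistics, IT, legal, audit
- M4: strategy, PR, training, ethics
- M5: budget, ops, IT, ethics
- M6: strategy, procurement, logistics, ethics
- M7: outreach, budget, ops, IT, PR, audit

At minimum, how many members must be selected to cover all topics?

M3, M4, M5, M6 together cover {strategy, procurement, outreach, logistics, budget, ops, IT, PR, legal, training, audit, ethics} — every topic.
No 3 of the 7 members cover everything (all 35 triples fall short), so 4 is minimum.

4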